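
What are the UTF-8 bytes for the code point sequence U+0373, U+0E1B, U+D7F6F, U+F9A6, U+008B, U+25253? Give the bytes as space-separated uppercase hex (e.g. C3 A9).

CD B3 E0 B8 9B F3 97 BD AF EF A6 A6 C2 8B F0 A5 89 93

U+0373: 2-byte form → CD B3.
U+0E1B: 3-byte form → E0 B8 9B.
U+D7F6F: 4-byte form → F3 97 BD AF.
U+F9A6: 3-byte form → EF A6 A6.
U+008B: 2-byte form → C2 8B.
U+25253: 4-byte form → F0 A5 89 93.
Concatenated (18 bytes): CD B3 E0 B8 9B F3 97 BD AF EF A6 A6 C2 8B F0 A5 89 93.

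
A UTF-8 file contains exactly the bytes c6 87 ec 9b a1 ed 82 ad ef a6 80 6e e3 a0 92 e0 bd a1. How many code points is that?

Byte at offset 0: 0xC6 = 11000110 → 2-byte char (#1). Advance 2.
Byte at offset 2: 0xEC = 11101100 → 3-byte char (#2). Advance 3.
Byte at offset 5: 0xED = 11101101 → 3-byte char (#3). Advance 3.
Byte at offset 8: 0xEF = 11101111 → 3-byte char (#4). Advance 3.
Byte at offset 11: 0x6E = 01101110 → 1-byte char (#5). Advance 1.
Byte at offset 12: 0xE3 = 11100011 → 3-byte char (#6). Advance 3.
Byte at offset 15: 0xE0 = 11100000 → 3-byte char (#7). Advance 3.
Reached end at offset 18 after 7 code points.

7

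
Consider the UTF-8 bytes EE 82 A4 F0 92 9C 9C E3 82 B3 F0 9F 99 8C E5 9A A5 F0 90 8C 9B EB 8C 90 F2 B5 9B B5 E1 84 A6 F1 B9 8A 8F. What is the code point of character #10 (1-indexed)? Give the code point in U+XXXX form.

U+7928F

Offset 0: leading byte 0xEE = 11101110 → 3-byte char #1 = EE 82 A4.
Offset 3: leading byte 0xF0 = 11110000 → 4-byte char #2 = F0 92 9C 9C.
Offset 7: leading byte 0xE3 = 11100011 → 3-byte char #3 = E3 82 B3.
Offset 10: leading byte 0xF0 = 11110000 → 4-byte char #4 = F0 9F 99 8C.
Offset 14: leading byte 0xE5 = 11100101 → 3-byte char #5 = E5 9A A5.
Offset 17: leading byte 0xF0 = 11110000 → 4-byte char #6 = F0 90 8C 9B.
Offset 21: leading byte 0xEB = 11101011 → 3-byte char #7 = EB 8C 90.
Offset 24: leading byte 0xF2 = 11110010 → 4-byte char #8 = F2 B5 9B B5.
Offset 28: leading byte 0xE1 = 11100001 → 3-byte char #9 = E1 84 A6.
Offset 31: leading byte 0xF1 = 11110001 → 4-byte char #10 = F1 B9 8A 8F.
Leading byte 0xF1 = 11110001 matches 11110xxx → 4-byte sequence.
Byte 1: 0xF1 = 11110001, payload 001 (3 bits).
Byte 2: 0xB9 = 10111001 (10xxxxxx ✓), payload 111001.
Byte 3: 0x8A = 10001010 (10xxxxxx ✓), payload 001010.
Byte 4: 0x8F = 10001111 (10xxxxxx ✓), payload 001111.
Concatenate: 001111001001010001111 = 0x7928F (21 bits → U+7928F).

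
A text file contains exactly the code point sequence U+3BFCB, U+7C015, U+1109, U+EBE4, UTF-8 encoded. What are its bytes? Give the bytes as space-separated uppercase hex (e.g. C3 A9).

F0 BB BF 8B F1 BC 80 95 E1 84 89 EE AF A4

U+3BFCB: 4-byte form → F0 BB BF 8B.
U+7C015: 4-byte form → F1 BC 80 95.
U+1109: 3-byte form → E1 84 89.
U+EBE4: 3-byte form → EE AF A4.
Concatenated (14 bytes): F0 BB BF 8B F1 BC 80 95 E1 84 89 EE AF A4.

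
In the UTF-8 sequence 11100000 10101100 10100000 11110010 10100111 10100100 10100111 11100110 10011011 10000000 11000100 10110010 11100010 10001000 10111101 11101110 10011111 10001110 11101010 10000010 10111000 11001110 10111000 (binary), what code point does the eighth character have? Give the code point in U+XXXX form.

U+03B8

Offset 0: leading byte 0xE0 = 11100000 → 3-byte char #1 = E0 AC A0.
Offset 3: leading byte 0xF2 = 11110010 → 4-byte char #2 = F2 A7 A4 A7.
Offset 7: leading byte 0xE6 = 11100110 → 3-byte char #3 = E6 9B 80.
Offset 10: leading byte 0xC4 = 11000100 → 2-byte char #4 = C4 B2.
Offset 12: leading byte 0xE2 = 11100010 → 3-byte char #5 = E2 88 BD.
Offset 15: leading byte 0xEE = 11101110 → 3-byte char #6 = EE 9F 8E.
Offset 18: leading byte 0xEA = 11101010 → 3-byte char #7 = EA 82 B8.
Offset 21: leading byte 0xCE = 11001110 → 2-byte char #8 = CE B8.
Leading byte 0xCE = 11001110 matches 110xxxxx → 2-byte sequence.
Byte 1: 0xCE = 11001110, payload 01110 (5 bits).
Byte 2: 0xB8 = 10111000 (10xxxxxx ✓), payload 111000.
Concatenate: 01110111000 = 0x3B8 (11 bits → U+03B8).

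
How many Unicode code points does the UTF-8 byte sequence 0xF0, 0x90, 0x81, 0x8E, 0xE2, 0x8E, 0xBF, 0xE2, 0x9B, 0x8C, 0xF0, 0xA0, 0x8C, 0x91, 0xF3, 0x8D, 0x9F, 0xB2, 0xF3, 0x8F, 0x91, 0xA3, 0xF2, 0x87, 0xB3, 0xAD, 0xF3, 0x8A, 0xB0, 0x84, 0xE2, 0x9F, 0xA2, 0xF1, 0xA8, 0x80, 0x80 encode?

10

Byte at offset 0: 0xF0 = 11110000 → 4-byte char (#1). Advance 4.
Byte at offset 4: 0xE2 = 11100010 → 3-byte char (#2). Advance 3.
Byte at offset 7: 0xE2 = 11100010 → 3-byte char (#3). Advance 3.
Byte at offset 10: 0xF0 = 11110000 → 4-byte char (#4). Advance 4.
Byte at offset 14: 0xF3 = 11110011 → 4-byte char (#5). Advance 4.
Byte at offset 18: 0xF3 = 11110011 → 4-byte char (#6). Advance 4.
Byte at offset 22: 0xF2 = 11110010 → 4-byte char (#7). Advance 4.
Byte at offset 26: 0xF3 = 11110011 → 4-byte char (#8). Advance 4.
Byte at offset 30: 0xE2 = 11100010 → 3-byte char (#9). Advance 3.
Byte at offset 33: 0xF1 = 11110001 → 4-byte char (#10). Advance 4.
Reached end at offset 37 after 10 code points.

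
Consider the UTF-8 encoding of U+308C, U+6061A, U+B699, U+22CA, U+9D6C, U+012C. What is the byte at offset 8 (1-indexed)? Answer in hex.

0xEB

1-indexed offset 8 is 0-indexed offset 7.
U+308C → 3-byte form E3 82 8C at offsets 0–2.
U+6061A → 4-byte form F1 A0 98 9A at offsets 3–6.
U+B699 → 3-byte form EB 9A 99 at offsets 7–9.
Offset 7 falls in char 3's range; it's byte 1 of EB 9A 99 = 0xEB.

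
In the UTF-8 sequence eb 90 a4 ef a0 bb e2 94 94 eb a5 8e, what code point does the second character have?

Offset 0: leading byte 0xEB = 11101011 → 3-byte char #1 = EB 90 A4.
Offset 3: leading byte 0xEF = 11101111 → 3-byte char #2 = EF A0 BB.
Leading byte 0xEF = 11101111 matches 1110xxxx → 3-byte sequence.
Byte 1: 0xEF = 11101111, payload 1111 (4 bits).
Byte 2: 0xA0 = 10100000 (10xxxxxx ✓), payload 100000.
Byte 3: 0xBB = 10111011 (10xxxxxx ✓), payload 111011.
Concatenate: 1111100000111011 = 0xF83B (16 bits → U+F83B).

U+F83B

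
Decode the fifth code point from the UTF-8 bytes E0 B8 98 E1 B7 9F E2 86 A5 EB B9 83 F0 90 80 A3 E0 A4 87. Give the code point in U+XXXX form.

Offset 0: leading byte 0xE0 = 11100000 → 3-byte char #1 = E0 B8 98.
Offset 3: leading byte 0xE1 = 11100001 → 3-byte char #2 = E1 B7 9F.
Offset 6: leading byte 0xE2 = 11100010 → 3-byte char #3 = E2 86 A5.
Offset 9: leading byte 0xEB = 11101011 → 3-byte char #4 = EB B9 83.
Offset 12: leading byte 0xF0 = 11110000 → 4-byte char #5 = F0 90 80 A3.
Leading byte 0xF0 = 11110000 matches 11110xxx → 4-byte sequence.
Byte 1: 0xF0 = 11110000, payload 000 (3 bits).
Byte 2: 0x90 = 10010000 (10xxxxxx ✓), payload 010000.
Byte 3: 0x80 = 10000000 (10xxxxxx ✓), payload 000000.
Byte 4: 0xA3 = 10100011 (10xxxxxx ✓), payload 100011.
Concatenate: 000010000000000100011 = 0x10023 (21 bits → U+10023).

U+10023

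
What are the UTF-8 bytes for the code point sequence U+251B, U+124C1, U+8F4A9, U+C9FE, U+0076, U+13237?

E2 94 9B F0 92 93 81 F2 8F 92 A9 EC A7 BE 76 F0 93 88 B7

U+251B: 3-byte form → E2 94 9B.
U+124C1: 4-byte form → F0 92 93 81.
U+8F4A9: 4-byte form → F2 8F 92 A9.
U+C9FE: 3-byte form → EC A7 BE.
U+0076: 1-byte form → 76.
U+13237: 4-byte form → F0 93 88 B7.
Concatenated (19 bytes): E2 94 9B F0 92 93 81 F2 8F 92 A9 EC A7 BE 76 F0 93 88 B7.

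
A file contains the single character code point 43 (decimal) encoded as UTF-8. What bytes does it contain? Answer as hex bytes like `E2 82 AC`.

2B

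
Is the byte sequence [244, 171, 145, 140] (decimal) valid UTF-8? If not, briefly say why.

invalid (encodes a value above U+10FFFF)

Leading byte 0xF4 = 11110100 → 4-byte form.
Payload = 0x12B44C, which exceeds U+10FFFF, the maximum Unicode code point. (Leading bytes F5–FF, or F4 followed by ≥ 0x90, are invalid.)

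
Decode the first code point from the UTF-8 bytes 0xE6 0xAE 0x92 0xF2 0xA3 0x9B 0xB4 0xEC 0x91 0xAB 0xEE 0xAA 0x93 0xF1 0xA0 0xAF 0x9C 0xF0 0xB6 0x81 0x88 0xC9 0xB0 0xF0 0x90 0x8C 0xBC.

Offset 0: leading byte 0xE6 = 11100110 → 3-byte char #1 = E6 AE 92.
Leading byte 0xE6 = 11100110 matches 1110xxxx → 3-byte sequence.
Byte 1: 0xE6 = 11100110, payload 0110 (4 bits).
Byte 2: 0xAE = 10101110 (10xxxxxx ✓), payload 101110.
Byte 3: 0x92 = 10010010 (10xxxxxx ✓), payload 010010.
Concatenate: 0110101110010010 = 0x6B92 (16 bits → U+6B92).

U+6B92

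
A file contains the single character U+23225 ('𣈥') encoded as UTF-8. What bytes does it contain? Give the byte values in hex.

U+23225 = 0x23225 = 143909 decimal. In range U+10000–U+10FFFF → 4-byte form: 11110xxx 10xxxxxx 10xxxxxx 10xxxxxx.
Binary (21 bits): 000100011001000100101.
Split 3+6+6+6: 000 | 100011 | 001000 | 100101.
Byte 1: 11110000 = 0xF0.
Byte 2: 10100011 = 0xA3.
Byte 3: 10001000 = 0x88.
Byte 4: 10100101 = 0xA5.

F0 A3 88 A5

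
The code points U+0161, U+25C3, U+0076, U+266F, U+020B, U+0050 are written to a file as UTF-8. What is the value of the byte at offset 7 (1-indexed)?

1-indexed offset 7 is 0-indexed offset 6.
U+0161 → 2-byte form C5 A1 at offsets 0–1.
U+25C3 → 3-byte form E2 97 83 at offsets 2–4.
U+0076 → 1-byte form 76 at offsets 5–5.
U+266F → 3-byte form E2 99 AF at offsets 6–8.
Offset 6 falls in char 4's range; it's byte 1 of E2 99 AF = 0xE2.

0xE2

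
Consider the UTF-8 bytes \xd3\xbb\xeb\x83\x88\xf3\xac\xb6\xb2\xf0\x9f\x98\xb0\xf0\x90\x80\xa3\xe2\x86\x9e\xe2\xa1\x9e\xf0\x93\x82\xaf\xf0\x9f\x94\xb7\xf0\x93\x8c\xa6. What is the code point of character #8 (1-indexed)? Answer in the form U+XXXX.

U+130AF

Offset 0: leading byte 0xD3 = 11010011 → 2-byte char #1 = D3 BB.
Offset 2: leading byte 0xEB = 11101011 → 3-byte char #2 = EB 83 88.
Offset 5: leading byte 0xF3 = 11110011 → 4-byte char #3 = F3 AC B6 B2.
Offset 9: leading byte 0xF0 = 11110000 → 4-byte char #4 = F0 9F 98 B0.
Offset 13: leading byte 0xF0 = 11110000 → 4-byte char #5 = F0 90 80 A3.
Offset 17: leading byte 0xE2 = 11100010 → 3-byte char #6 = E2 86 9E.
Offset 20: leading byte 0xE2 = 11100010 → 3-byte char #7 = E2 A1 9E.
Offset 23: leading byte 0xF0 = 11110000 → 4-byte char #8 = F0 93 82 AF.
Leading byte 0xF0 = 11110000 matches 11110xxx → 4-byte sequence.
Byte 1: 0xF0 = 11110000, payload 000 (3 bits).
Byte 2: 0x93 = 10010011 (10xxxxxx ✓), payload 010011.
Byte 3: 0x82 = 10000010 (10xxxxxx ✓), payload 000010.
Byte 4: 0xAF = 10101111 (10xxxxxx ✓), payload 101111.
Concatenate: 000010011000010101111 = 0x130AF (21 bits → U+130AF).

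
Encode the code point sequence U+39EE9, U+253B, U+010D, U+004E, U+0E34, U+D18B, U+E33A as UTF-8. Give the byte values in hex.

F0 B9 BB A9 E2 94 BB C4 8D 4E E0 B8 B4 ED 86 8B EE 8C BA

U+39EE9: 4-byte form → F0 B9 BB A9.
U+253B: 3-byte form → E2 94 BB.
U+010D: 2-byte form → C4 8D.
U+004E: 1-byte form → 4E.
U+0E34: 3-byte form → E0 B8 B4.
U+D18B: 3-byte form → ED 86 8B.
U+E33A: 3-byte form → EE 8C BA.
Concatenated (19 bytes): F0 B9 BB A9 E2 94 BB C4 8D 4E E0 B8 B4 ED 86 8B EE 8C BA.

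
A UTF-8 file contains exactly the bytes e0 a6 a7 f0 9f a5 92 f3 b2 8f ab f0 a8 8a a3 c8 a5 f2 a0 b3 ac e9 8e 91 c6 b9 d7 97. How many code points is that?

Byte at offset 0: 0xE0 = 11100000 → 3-byte char (#1). Advance 3.
Byte at offset 3: 0xF0 = 11110000 → 4-byte char (#2). Advance 4.
Byte at offset 7: 0xF3 = 11110011 → 4-byte char (#3). Advance 4.
Byte at offset 11: 0xF0 = 11110000 → 4-byte char (#4). Advance 4.
Byte at offset 15: 0xC8 = 11001000 → 2-byte char (#5). Advance 2.
Byte at offset 17: 0xF2 = 11110010 → 4-byte char (#6). Advance 4.
Byte at offset 21: 0xE9 = 11101001 → 3-byte char (#7). Advance 3.
Byte at offset 24: 0xC6 = 11000110 → 2-byte char (#8). Advance 2.
Byte at offset 26: 0xD7 = 11010111 → 2-byte char (#9). Advance 2.
Reached end at offset 28 after 9 code points.

9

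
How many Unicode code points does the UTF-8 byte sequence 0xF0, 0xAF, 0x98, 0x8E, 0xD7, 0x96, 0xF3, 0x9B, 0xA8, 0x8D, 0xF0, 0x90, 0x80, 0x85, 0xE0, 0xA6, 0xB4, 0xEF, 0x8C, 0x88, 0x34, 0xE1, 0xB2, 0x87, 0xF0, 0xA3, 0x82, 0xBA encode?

9

Byte at offset 0: 0xF0 = 11110000 → 4-byte char (#1). Advance 4.
Byte at offset 4: 0xD7 = 11010111 → 2-byte char (#2). Advance 2.
Byte at offset 6: 0xF3 = 11110011 → 4-byte char (#3). Advance 4.
Byte at offset 10: 0xF0 = 11110000 → 4-byte char (#4). Advance 4.
Byte at offset 14: 0xE0 = 11100000 → 3-byte char (#5). Advance 3.
Byte at offset 17: 0xEF = 11101111 → 3-byte char (#6). Advance 3.
Byte at offset 20: 0x34 = 00110100 → 1-byte char (#7). Advance 1.
Byte at offset 21: 0xE1 = 11100001 → 3-byte char (#8). Advance 3.
Byte at offset 24: 0xF0 = 11110000 → 4-byte char (#9). Advance 4.
Reached end at offset 28 after 9 code points.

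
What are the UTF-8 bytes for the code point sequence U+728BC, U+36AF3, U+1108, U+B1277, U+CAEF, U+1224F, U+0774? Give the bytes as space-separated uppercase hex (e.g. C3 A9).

F1 B2 A2 BC F0 B6 AB B3 E1 84 88 F2 B1 89 B7 EC AB AF F0 92 89 8F DD B4

U+728BC: 4-byte form → F1 B2 A2 BC.
U+36AF3: 4-byte form → F0 B6 AB B3.
U+1108: 3-byte form → E1 84 88.
U+B1277: 4-byte form → F2 B1 89 B7.
U+CAEF: 3-byte form → EC AB AF.
U+1224F: 4-byte form → F0 92 89 8F.
U+0774: 2-byte form → DD B4.
Concatenated (24 bytes): F1 B2 A2 BC F0 B6 AB B3 E1 84 88 F2 B1 89 B7 EC AB AF F0 92 89 8F DD B4.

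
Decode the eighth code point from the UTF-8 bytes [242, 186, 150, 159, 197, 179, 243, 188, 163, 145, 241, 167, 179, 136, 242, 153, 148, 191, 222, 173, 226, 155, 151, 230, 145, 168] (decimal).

Offset 0: leading byte 0xF2 = 11110010 → 4-byte char #1 = F2 BA 96 9F.
Offset 4: leading byte 0xC5 = 11000101 → 2-byte char #2 = C5 B3.
Offset 6: leading byte 0xF3 = 11110011 → 4-byte char #3 = F3 BC A3 91.
Offset 10: leading byte 0xF1 = 11110001 → 4-byte char #4 = F1 A7 B3 88.
Offset 14: leading byte 0xF2 = 11110010 → 4-byte char #5 = F2 99 94 BF.
Offset 18: leading byte 0xDE = 11011110 → 2-byte char #6 = DE AD.
Offset 20: leading byte 0xE2 = 11100010 → 3-byte char #7 = E2 9B 97.
Offset 23: leading byte 0xE6 = 11100110 → 3-byte char #8 = E6 91 A8.
Leading byte 0xE6 = 11100110 matches 1110xxxx → 3-byte sequence.
Byte 1: 0xE6 = 11100110, payload 0110 (4 bits).
Byte 2: 0x91 = 10010001 (10xxxxxx ✓), payload 010001.
Byte 3: 0xA8 = 10101000 (10xxxxxx ✓), payload 101000.
Concatenate: 0110010001101000 = 0x6468 (16 bits → U+6468).

U+6468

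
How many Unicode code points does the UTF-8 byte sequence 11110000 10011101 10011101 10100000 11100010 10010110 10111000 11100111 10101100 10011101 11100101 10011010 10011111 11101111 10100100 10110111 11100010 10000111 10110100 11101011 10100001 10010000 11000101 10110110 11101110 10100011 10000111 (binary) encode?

Byte at offset 0: 0xF0 = 11110000 → 4-byte char (#1). Advance 4.
Byte at offset 4: 0xE2 = 11100010 → 3-byte char (#2). Advance 3.
Byte at offset 7: 0xE7 = 11100111 → 3-byte char (#3). Advance 3.
Byte at offset 10: 0xE5 = 11100101 → 3-byte char (#4). Advance 3.
Byte at offset 13: 0xEF = 11101111 → 3-byte char (#5). Advance 3.
Byte at offset 16: 0xE2 = 11100010 → 3-byte char (#6). Advance 3.
Byte at offset 19: 0xEB = 11101011 → 3-byte char (#7). Advance 3.
Byte at offset 22: 0xC5 = 11000101 → 2-byte char (#8). Advance 2.
Byte at offset 24: 0xEE = 11101110 → 3-byte char (#9). Advance 3.
Reached end at offset 27 after 9 code points.

9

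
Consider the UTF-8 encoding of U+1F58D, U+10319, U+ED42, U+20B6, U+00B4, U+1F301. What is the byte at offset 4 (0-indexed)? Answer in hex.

0xF0

U+1F58D → 4-byte form F0 9F 96 8D at offsets 0–3.
U+10319 → 4-byte form F0 90 8C 99 at offsets 4–7.
Offset 4 falls in char 2's range; it's byte 1 of F0 90 8C 99 = 0xF0.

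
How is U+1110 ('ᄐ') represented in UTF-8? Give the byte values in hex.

E1 84 90

U+1110 = 0x1110 = 4368 decimal. In range U+0800–U+FFFF → 3-byte form: 1110xxxx 10xxxxxx 10xxxxxx.
Binary (16 bits): 0001000100010000.
Split 4+6+6: 0001 | 000100 | 010000.
Byte 1: 11100001 = 0xE1.
Byte 2: 10000100 = 0x84.
Byte 3: 10010000 = 0x90.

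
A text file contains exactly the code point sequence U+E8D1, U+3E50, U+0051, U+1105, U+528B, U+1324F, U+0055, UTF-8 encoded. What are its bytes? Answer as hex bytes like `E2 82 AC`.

U+E8D1: 3-byte form → EE A3 91.
U+3E50: 3-byte form → E3 B9 90.
U+0051: 1-byte form → 51.
U+1105: 3-byte form → E1 84 85.
U+528B: 3-byte form → E5 8A 8B.
U+1324F: 4-byte form → F0 93 89 8F.
U+0055: 1-byte form → 55.
Concatenated (18 bytes): EE A3 91 E3 B9 90 51 E1 84 85 E5 8A 8B F0 93 89 8F 55.

EE A3 91 E3 B9 90 51 E1 84 85 E5 8A 8B F0 93 89 8F 55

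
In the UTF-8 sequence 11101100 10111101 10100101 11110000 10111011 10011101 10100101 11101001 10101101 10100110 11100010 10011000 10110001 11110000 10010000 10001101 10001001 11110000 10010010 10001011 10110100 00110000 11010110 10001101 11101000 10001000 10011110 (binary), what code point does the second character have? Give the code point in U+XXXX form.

U+3B765

Offset 0: leading byte 0xEC = 11101100 → 3-byte char #1 = EC BD A5.
Offset 3: leading byte 0xF0 = 11110000 → 4-byte char #2 = F0 BB 9D A5.
Leading byte 0xF0 = 11110000 matches 11110xxx → 4-byte sequence.
Byte 1: 0xF0 = 11110000, payload 000 (3 bits).
Byte 2: 0xBB = 10111011 (10xxxxxx ✓), payload 111011.
Byte 3: 0x9D = 10011101 (10xxxxxx ✓), payload 011101.
Byte 4: 0xA5 = 10100101 (10xxxxxx ✓), payload 100101.
Concatenate: 000111011011101100101 = 0x3B765 (21 bits → U+3B765).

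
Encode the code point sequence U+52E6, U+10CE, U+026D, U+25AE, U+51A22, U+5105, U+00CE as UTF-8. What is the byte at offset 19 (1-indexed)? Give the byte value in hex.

1-indexed offset 19 is 0-indexed offset 18.
U+52E6 → 3-byte form E5 8B A6 at offsets 0–2.
U+10CE → 3-byte form E1 83 8E at offsets 3–5.
U+026D → 2-byte form C9 AD at offsets 6–7.
U+25AE → 3-byte form E2 96 AE at offsets 8–10.
U+51A22 → 4-byte form F1 91 A8 A2 at offsets 11–14.
U+5105 → 3-byte form E5 84 85 at offsets 15–17.
U+00CE → 2-byte form C3 8E at offsets 18–19.
Offset 18 falls in char 7's range; it's byte 1 of C3 8E = 0xC3.

0xC3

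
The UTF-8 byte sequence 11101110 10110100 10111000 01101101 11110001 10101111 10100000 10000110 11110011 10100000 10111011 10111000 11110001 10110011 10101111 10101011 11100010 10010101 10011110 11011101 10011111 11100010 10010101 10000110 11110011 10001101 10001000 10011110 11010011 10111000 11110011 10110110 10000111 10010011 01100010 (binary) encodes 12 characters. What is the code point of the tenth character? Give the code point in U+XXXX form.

Offset 0: leading byte 0xEE = 11101110 → 3-byte char #1 = EE B4 B8.
Offset 3: leading byte 0x6D = 01101101 → 1-byte char #2 = 6D.
Offset 4: leading byte 0xF1 = 11110001 → 4-byte char #3 = F1 AF A0 86.
Offset 8: leading byte 0xF3 = 11110011 → 4-byte char #4 = F3 A0 BB B8.
Offset 12: leading byte 0xF1 = 11110001 → 4-byte char #5 = F1 B3 AF AB.
Offset 16: leading byte 0xE2 = 11100010 → 3-byte char #6 = E2 95 9E.
Offset 19: leading byte 0xDD = 11011101 → 2-byte char #7 = DD 9F.
Offset 21: leading byte 0xE2 = 11100010 → 3-byte char #8 = E2 95 86.
Offset 24: leading byte 0xF3 = 11110011 → 4-byte char #9 = F3 8D 88 9E.
Offset 28: leading byte 0xD3 = 11010011 → 2-byte char #10 = D3 B8.
Leading byte 0xD3 = 11010011 matches 110xxxxx → 2-byte sequence.
Byte 1: 0xD3 = 11010011, payload 10011 (5 bits).
Byte 2: 0xB8 = 10111000 (10xxxxxx ✓), payload 111000.
Concatenate: 10011111000 = 0x4F8 (11 bits → U+04F8).

U+04F8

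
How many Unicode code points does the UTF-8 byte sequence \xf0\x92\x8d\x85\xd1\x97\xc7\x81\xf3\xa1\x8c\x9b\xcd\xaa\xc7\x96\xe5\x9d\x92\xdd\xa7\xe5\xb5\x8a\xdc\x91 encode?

10

Byte at offset 0: 0xF0 = 11110000 → 4-byte char (#1). Advance 4.
Byte at offset 4: 0xD1 = 11010001 → 2-byte char (#2). Advance 2.
Byte at offset 6: 0xC7 = 11000111 → 2-byte char (#3). Advance 2.
Byte at offset 8: 0xF3 = 11110011 → 4-byte char (#4). Advance 4.
Byte at offset 12: 0xCD = 11001101 → 2-byte char (#5). Advance 2.
Byte at offset 14: 0xC7 = 11000111 → 2-byte char (#6). Advance 2.
Byte at offset 16: 0xE5 = 11100101 → 3-byte char (#7). Advance 3.
Byte at offset 19: 0xDD = 11011101 → 2-byte char (#8). Advance 2.
Byte at offset 21: 0xE5 = 11100101 → 3-byte char (#9). Advance 3.
Byte at offset 24: 0xDC = 11011100 → 2-byte char (#10). Advance 2.
Reached end at offset 26 after 10 code points.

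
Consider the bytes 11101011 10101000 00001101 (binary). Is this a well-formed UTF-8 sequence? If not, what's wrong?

Leading byte 0xEB = 11101011 → 3-byte form.
Byte 3 is 0x0D = 00001101, which is not 10xxxxxx — expected a continuation byte.

invalid (non-continuation byte where continuation expected)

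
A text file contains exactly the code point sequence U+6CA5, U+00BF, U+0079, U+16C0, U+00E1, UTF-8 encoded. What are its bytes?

U+6CA5: 3-byte form → E6 B2 A5.
U+00BF: 2-byte form → C2 BF.
U+0079: 1-byte form → 79.
U+16C0: 3-byte form → E1 9B 80.
U+00E1: 2-byte form → C3 A1.
Concatenated (11 bytes): E6 B2 A5 C2 BF 79 E1 9B 80 C3 A1.

E6 B2 A5 C2 BF 79 E1 9B 80 C3 A1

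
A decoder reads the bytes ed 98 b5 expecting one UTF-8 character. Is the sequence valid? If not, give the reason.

valid

Leading byte 0xED = 11101101 → 3-byte form.
Continuation bytes 0x98=10011000, 0xB5=10110101 all match 10xxxxxx.
Decoded value 0xD635 is ≥ 0x800 (shortest form) and not a surrogate.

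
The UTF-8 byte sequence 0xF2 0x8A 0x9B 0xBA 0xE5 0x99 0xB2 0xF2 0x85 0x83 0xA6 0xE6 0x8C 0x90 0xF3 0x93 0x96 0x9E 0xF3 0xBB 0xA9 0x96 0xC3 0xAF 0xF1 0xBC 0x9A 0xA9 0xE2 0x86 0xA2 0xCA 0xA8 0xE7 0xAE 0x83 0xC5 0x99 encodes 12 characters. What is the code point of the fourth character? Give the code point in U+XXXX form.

U+6310

Offset 0: leading byte 0xF2 = 11110010 → 4-byte char #1 = F2 8A 9B BA.
Offset 4: leading byte 0xE5 = 11100101 → 3-byte char #2 = E5 99 B2.
Offset 7: leading byte 0xF2 = 11110010 → 4-byte char #3 = F2 85 83 A6.
Offset 11: leading byte 0xE6 = 11100110 → 3-byte char #4 = E6 8C 90.
Leading byte 0xE6 = 11100110 matches 1110xxxx → 3-byte sequence.
Byte 1: 0xE6 = 11100110, payload 0110 (4 bits).
Byte 2: 0x8C = 10001100 (10xxxxxx ✓), payload 001100.
Byte 3: 0x90 = 10010000 (10xxxxxx ✓), payload 010000.
Concatenate: 0110001100010000 = 0x6310 (16 bits → U+6310).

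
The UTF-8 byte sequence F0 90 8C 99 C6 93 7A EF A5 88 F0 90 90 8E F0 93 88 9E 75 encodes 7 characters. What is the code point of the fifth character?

Offset 0: leading byte 0xF0 = 11110000 → 4-byte char #1 = F0 90 8C 99.
Offset 4: leading byte 0xC6 = 11000110 → 2-byte char #2 = C6 93.
Offset 6: leading byte 0x7A = 01111010 → 1-byte char #3 = 7A.
Offset 7: leading byte 0xEF = 11101111 → 3-byte char #4 = EF A5 88.
Offset 10: leading byte 0xF0 = 11110000 → 4-byte char #5 = F0 90 90 8E.
Leading byte 0xF0 = 11110000 matches 11110xxx → 4-byte sequence.
Byte 1: 0xF0 = 11110000, payload 000 (3 bits).
Byte 2: 0x90 = 10010000 (10xxxxxx ✓), payload 010000.
Byte 3: 0x90 = 10010000 (10xxxxxx ✓), payload 010000.
Byte 4: 0x8E = 10001110 (10xxxxxx ✓), payload 001110.
Concatenate: 000010000010000001110 = 0x1040E (21 bits → U+1040E).

U+1040E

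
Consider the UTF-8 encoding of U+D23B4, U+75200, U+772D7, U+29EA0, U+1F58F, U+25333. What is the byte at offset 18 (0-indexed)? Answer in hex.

0x96

U+D23B4 → 4-byte form F3 92 8E B4 at offsets 0–3.
U+75200 → 4-byte form F1 B5 88 80 at offsets 4–7.
U+772D7 → 4-byte form F1 B7 8B 97 at offsets 8–11.
U+29EA0 → 4-byte form F0 A9 BA A0 at offsets 12–15.
U+1F58F → 4-byte form F0 9F 96 8F at offsets 16–19.
Offset 18 falls in char 5's range; it's byte 3 of F0 9F 96 8F = 0x96.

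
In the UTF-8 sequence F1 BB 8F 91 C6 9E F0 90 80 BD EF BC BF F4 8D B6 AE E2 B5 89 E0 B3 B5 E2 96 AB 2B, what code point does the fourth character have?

U+FF3F

Offset 0: leading byte 0xF1 = 11110001 → 4-byte char #1 = F1 BB 8F 91.
Offset 4: leading byte 0xC6 = 11000110 → 2-byte char #2 = C6 9E.
Offset 6: leading byte 0xF0 = 11110000 → 4-byte char #3 = F0 90 80 BD.
Offset 10: leading byte 0xEF = 11101111 → 3-byte char #4 = EF BC BF.
Leading byte 0xEF = 11101111 matches 1110xxxx → 3-byte sequence.
Byte 1: 0xEF = 11101111, payload 1111 (4 bits).
Byte 2: 0xBC = 10111100 (10xxxxxx ✓), payload 111100.
Byte 3: 0xBF = 10111111 (10xxxxxx ✓), payload 111111.
Concatenate: 1111111100111111 = 0xFF3F (16 bits → U+FF3F).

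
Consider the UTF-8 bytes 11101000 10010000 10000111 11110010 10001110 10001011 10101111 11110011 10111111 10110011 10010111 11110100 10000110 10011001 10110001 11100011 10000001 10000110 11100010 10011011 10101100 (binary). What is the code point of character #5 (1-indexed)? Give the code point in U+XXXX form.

Offset 0: leading byte 0xE8 = 11101000 → 3-byte char #1 = E8 90 87.
Offset 3: leading byte 0xF2 = 11110010 → 4-byte char #2 = F2 8E 8B AF.
Offset 7: leading byte 0xF3 = 11110011 → 4-byte char #3 = F3 BF B3 97.
Offset 11: leading byte 0xF4 = 11110100 → 4-byte char #4 = F4 86 99 B1.
Offset 15: leading byte 0xE3 = 11100011 → 3-byte char #5 = E3 81 86.
Leading byte 0xE3 = 11100011 matches 1110xxxx → 3-byte sequence.
Byte 1: 0xE3 = 11100011, payload 0011 (4 bits).
Byte 2: 0x81 = 10000001 (10xxxxxx ✓), payload 000001.
Byte 3: 0x86 = 10000110 (10xxxxxx ✓), payload 000110.
Concatenate: 0011000001000110 = 0x3046 (16 bits → U+3046).

U+3046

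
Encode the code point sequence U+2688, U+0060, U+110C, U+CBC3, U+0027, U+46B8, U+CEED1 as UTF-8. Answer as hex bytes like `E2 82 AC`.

U+2688: 3-byte form → E2 9A 88.
U+0060: 1-byte form → 60.
U+110C: 3-byte form → E1 84 8C.
U+CBC3: 3-byte form → EC AF 83.
U+0027: 1-byte form → 27.
U+46B8: 3-byte form → E4 9A B8.
U+CEED1: 4-byte form → F3 8E BB 91.
Concatenated (18 bytes): E2 9A 88 60 E1 84 8C EC AF 83 27 E4 9A B8 F3 8E BB 91.

E2 9A 88 60 E1 84 8C EC AF 83 27 E4 9A B8 F3 8E BB 91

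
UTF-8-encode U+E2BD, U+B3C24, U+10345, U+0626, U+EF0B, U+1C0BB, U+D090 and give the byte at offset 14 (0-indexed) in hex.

0xBC

U+E2BD → 3-byte form EE 8A BD at offsets 0–2.
U+B3C24 → 4-byte form F2 B3 B0 A4 at offsets 3–6.
U+10345 → 4-byte form F0 90 8D 85 at offsets 7–10.
U+0626 → 2-byte form D8 A6 at offsets 11–12.
U+EF0B → 3-byte form EE BC 8B at offsets 13–15.
Offset 14 falls in char 5's range; it's byte 2 of EE BC 8B = 0xBC.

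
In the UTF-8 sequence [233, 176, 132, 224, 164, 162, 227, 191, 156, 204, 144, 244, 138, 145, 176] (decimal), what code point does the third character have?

Offset 0: leading byte 0xE9 = 11101001 → 3-byte char #1 = E9 B0 84.
Offset 3: leading byte 0xE0 = 11100000 → 3-byte char #2 = E0 A4 A2.
Offset 6: leading byte 0xE3 = 11100011 → 3-byte char #3 = E3 BF 9C.
Leading byte 0xE3 = 11100011 matches 1110xxxx → 3-byte sequence.
Byte 1: 0xE3 = 11100011, payload 0011 (4 bits).
Byte 2: 0xBF = 10111111 (10xxxxxx ✓), payload 111111.
Byte 3: 0x9C = 10011100 (10xxxxxx ✓), payload 011100.
Concatenate: 0011111111011100 = 0x3FDC (16 bits → U+3FDC).

U+3FDC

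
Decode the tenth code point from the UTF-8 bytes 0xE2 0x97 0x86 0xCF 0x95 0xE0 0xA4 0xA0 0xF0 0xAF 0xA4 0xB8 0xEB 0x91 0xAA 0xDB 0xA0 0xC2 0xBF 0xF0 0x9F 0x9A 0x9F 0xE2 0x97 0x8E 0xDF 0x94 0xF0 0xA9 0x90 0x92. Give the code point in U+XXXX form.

Offset 0: leading byte 0xE2 = 11100010 → 3-byte char #1 = E2 97 86.
Offset 3: leading byte 0xCF = 11001111 → 2-byte char #2 = CF 95.
Offset 5: leading byte 0xE0 = 11100000 → 3-byte char #3 = E0 A4 A0.
Offset 8: leading byte 0xF0 = 11110000 → 4-byte char #4 = F0 AF A4 B8.
Offset 12: leading byte 0xEB = 11101011 → 3-byte char #5 = EB 91 AA.
Offset 15: leading byte 0xDB = 11011011 → 2-byte char #6 = DB A0.
Offset 17: leading byte 0xC2 = 11000010 → 2-byte char #7 = C2 BF.
Offset 19: leading byte 0xF0 = 11110000 → 4-byte char #8 = F0 9F 9A 9F.
Offset 23: leading byte 0xE2 = 11100010 → 3-byte char #9 = E2 97 8E.
Offset 26: leading byte 0xDF = 11011111 → 2-byte char #10 = DF 94.
Leading byte 0xDF = 11011111 matches 110xxxxx → 2-byte sequence.
Byte 1: 0xDF = 11011111, payload 11111 (5 bits).
Byte 2: 0x94 = 10010100 (10xxxxxx ✓), payload 010100.
Concatenate: 11111010100 = 0x7D4 (11 bits → U+07D4).

U+07D4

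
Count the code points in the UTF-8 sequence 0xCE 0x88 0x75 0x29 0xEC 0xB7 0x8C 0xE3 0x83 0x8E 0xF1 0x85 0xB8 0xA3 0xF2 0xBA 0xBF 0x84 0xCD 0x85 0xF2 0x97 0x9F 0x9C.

Byte at offset 0: 0xCE = 11001110 → 2-byte char (#1). Advance 2.
Byte at offset 2: 0x75 = 01110101 → 1-byte char (#2). Advance 1.
Byte at offset 3: 0x29 = 00101001 → 1-byte char (#3). Advance 1.
Byte at offset 4: 0xEC = 11101100 → 3-byte char (#4). Advance 3.
Byte at offset 7: 0xE3 = 11100011 → 3-byte char (#5). Advance 3.
Byte at offset 10: 0xF1 = 11110001 → 4-byte char (#6). Advance 4.
Byte at offset 14: 0xF2 = 11110010 → 4-byte char (#7). Advance 4.
Byte at offset 18: 0xCD = 11001101 → 2-byte char (#8). Advance 2.
Byte at offset 20: 0xF2 = 11110010 → 4-byte char (#9). Advance 4.
Reached end at offset 24 after 9 code points.

9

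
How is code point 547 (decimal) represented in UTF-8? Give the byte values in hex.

U+0223 = 0x223 = 547 decimal. In range U+0080–U+07FF → 2-byte form: 110xxxxx 10xxxxxx.
Binary (11 bits): 01000100011.
Split 5+6: 01000 | 100011.
Byte 1: 11001000 = 0xC8.
Byte 2: 10100011 = 0xA3.

C8 A3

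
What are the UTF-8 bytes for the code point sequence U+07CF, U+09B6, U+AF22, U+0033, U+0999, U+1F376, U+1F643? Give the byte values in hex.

DF 8F E0 A6 B6 EA BC A2 33 E0 A6 99 F0 9F 8D B6 F0 9F 99 83

U+07CF: 2-byte form → DF 8F.
U+09B6: 3-byte form → E0 A6 B6.
U+AF22: 3-byte form → EA BC A2.
U+0033: 1-byte form → 33.
U+0999: 3-byte form → E0 A6 99.
U+1F376: 4-byte form → F0 9F 8D B6.
U+1F643: 4-byte form → F0 9F 99 83.
Concatenated (20 bytes): DF 8F E0 A6 B6 EA BC A2 33 E0 A6 99 F0 9F 8D B6 F0 9F 99 83.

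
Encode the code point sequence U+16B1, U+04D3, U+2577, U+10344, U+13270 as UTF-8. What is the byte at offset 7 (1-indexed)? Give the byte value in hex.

1-indexed offset 7 is 0-indexed offset 6.
U+16B1 → 3-byte form E1 9A B1 at offsets 0–2.
U+04D3 → 2-byte form D3 93 at offsets 3–4.
U+2577 → 3-byte form E2 95 B7 at offsets 5–7.
Offset 6 falls in char 3's range; it's byte 2 of E2 95 B7 = 0x95.

0x95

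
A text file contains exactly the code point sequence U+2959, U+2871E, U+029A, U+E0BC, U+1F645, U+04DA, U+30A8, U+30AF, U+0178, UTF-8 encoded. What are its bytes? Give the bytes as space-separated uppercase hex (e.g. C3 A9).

U+2959: 3-byte form → E2 A5 99.
U+2871E: 4-byte form → F0 A8 9C 9E.
U+029A: 2-byte form → CA 9A.
U+E0BC: 3-byte form → EE 82 BC.
U+1F645: 4-byte form → F0 9F 99 85.
U+04DA: 2-byte form → D3 9A.
U+30A8: 3-byte form → E3 82 A8.
U+30AF: 3-byte form → E3 82 AF.
U+0178: 2-byte form → C5 B8.
Concatenated (26 bytes): E2 A5 99 F0 A8 9C 9E CA 9A EE 82 BC F0 9F 99 85 D3 9A E3 82 A8 E3 82 AF C5 B8.

E2 A5 99 F0 A8 9C 9E CA 9A EE 82 BC F0 9F 99 85 D3 9A E3 82 A8 E3 82 AF C5 B8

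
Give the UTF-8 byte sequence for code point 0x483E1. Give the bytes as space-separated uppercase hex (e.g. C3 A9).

U+483E1 = 0x483E1 = 295905 decimal. In range U+10000–U+10FFFF → 4-byte form: 11110xxx 10xxxxxx 10xxxxxx 10xxxxxx.
Binary (21 bits): 001001000001111100001.
Split 3+6+6+6: 001 | 001000 | 001111 | 100001.
Byte 1: 11110001 = 0xF1.
Byte 2: 10001000 = 0x88.
Byte 3: 10001111 = 0x8F.
Byte 4: 10100001 = 0xA1.

F1 88 8F A1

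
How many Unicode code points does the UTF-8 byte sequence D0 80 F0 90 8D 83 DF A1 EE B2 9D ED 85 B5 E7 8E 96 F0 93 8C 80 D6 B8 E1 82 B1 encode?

9

Byte at offset 0: 0xD0 = 11010000 → 2-byte char (#1). Advance 2.
Byte at offset 2: 0xF0 = 11110000 → 4-byte char (#2). Advance 4.
Byte at offset 6: 0xDF = 11011111 → 2-byte char (#3). Advance 2.
Byte at offset 8: 0xEE = 11101110 → 3-byte char (#4). Advance 3.
Byte at offset 11: 0xED = 11101101 → 3-byte char (#5). Advance 3.
Byte at offset 14: 0xE7 = 11100111 → 3-byte char (#6). Advance 3.
Byte at offset 17: 0xF0 = 11110000 → 4-byte char (#7). Advance 4.
Byte at offset 21: 0xD6 = 11010110 → 2-byte char (#8). Advance 2.
Byte at offset 23: 0xE1 = 11100001 → 3-byte char (#9). Advance 3.
Reached end at offset 26 after 9 code points.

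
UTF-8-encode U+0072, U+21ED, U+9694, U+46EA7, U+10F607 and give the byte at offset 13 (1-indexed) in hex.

1-indexed offset 13 is 0-indexed offset 12.
U+0072 → 1-byte form 72 at offsets 0–0.
U+21ED → 3-byte form E2 87 AD at offsets 1–3.
U+9694 → 3-byte form E9 9A 94 at offsets 4–6.
U+46EA7 → 4-byte form F1 86 BA A7 at offsets 7–10.
U+10F607 → 4-byte form F4 8F 98 87 at offsets 11–14.
Offset 12 falls in char 5's range; it's byte 2 of F4 8F 98 87 = 0x8F.

0x8F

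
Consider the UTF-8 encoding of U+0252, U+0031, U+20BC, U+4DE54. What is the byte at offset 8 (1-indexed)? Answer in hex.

1-indexed offset 8 is 0-indexed offset 7.
U+0252 → 2-byte form C9 92 at offsets 0–1.
U+0031 → 1-byte form 31 at offsets 2–2.
U+20BC → 3-byte form E2 82 BC at offsets 3–5.
U+4DE54 → 4-byte form F1 8D B9 94 at offsets 6–9.
Offset 7 falls in char 4's range; it's byte 2 of F1 8D B9 94 = 0x8D.

0x8D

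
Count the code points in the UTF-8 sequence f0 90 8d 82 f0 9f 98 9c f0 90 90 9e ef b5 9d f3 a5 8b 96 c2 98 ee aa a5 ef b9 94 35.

9

Byte at offset 0: 0xF0 = 11110000 → 4-byte char (#1). Advance 4.
Byte at offset 4: 0xF0 = 11110000 → 4-byte char (#2). Advance 4.
Byte at offset 8: 0xF0 = 11110000 → 4-byte char (#3). Advance 4.
Byte at offset 12: 0xEF = 11101111 → 3-byte char (#4). Advance 3.
Byte at offset 15: 0xF3 = 11110011 → 4-byte char (#5). Advance 4.
Byte at offset 19: 0xC2 = 11000010 → 2-byte char (#6). Advance 2.
Byte at offset 21: 0xEE = 11101110 → 3-byte char (#7). Advance 3.
Byte at offset 24: 0xEF = 11101111 → 3-byte char (#8). Advance 3.
Byte at offset 27: 0x35 = 00110101 → 1-byte char (#9). Advance 1.
Reached end at offset 28 after 9 code points.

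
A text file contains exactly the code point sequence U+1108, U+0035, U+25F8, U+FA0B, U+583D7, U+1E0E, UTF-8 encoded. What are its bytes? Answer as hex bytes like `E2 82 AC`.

E1 84 88 35 E2 97 B8 EF A8 8B F1 98 8F 97 E1 B8 8E

U+1108: 3-byte form → E1 84 88.
U+0035: 1-byte form → 35.
U+25F8: 3-byte form → E2 97 B8.
U+FA0B: 3-byte form → EF A8 8B.
U+583D7: 4-byte form → F1 98 8F 97.
U+1E0E: 3-byte form → E1 B8 8E.
Concatenated (17 bytes): E1 84 88 35 E2 97 B8 EF A8 8B F1 98 8F 97 E1 B8 8E.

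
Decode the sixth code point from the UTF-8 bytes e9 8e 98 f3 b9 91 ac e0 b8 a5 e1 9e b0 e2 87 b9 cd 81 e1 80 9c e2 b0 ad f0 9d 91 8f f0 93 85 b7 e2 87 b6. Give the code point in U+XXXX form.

U+0341

Offset 0: leading byte 0xE9 = 11101001 → 3-byte char #1 = E9 8E 98.
Offset 3: leading byte 0xF3 = 11110011 → 4-byte char #2 = F3 B9 91 AC.
Offset 7: leading byte 0xE0 = 11100000 → 3-byte char #3 = E0 B8 A5.
Offset 10: leading byte 0xE1 = 11100001 → 3-byte char #4 = E1 9E B0.
Offset 13: leading byte 0xE2 = 11100010 → 3-byte char #5 = E2 87 B9.
Offset 16: leading byte 0xCD = 11001101 → 2-byte char #6 = CD 81.
Leading byte 0xCD = 11001101 matches 110xxxxx → 2-byte sequence.
Byte 1: 0xCD = 11001101, payload 01101 (5 bits).
Byte 2: 0x81 = 10000001 (10xxxxxx ✓), payload 000001.
Concatenate: 01101000001 = 0x341 (11 bits → U+0341).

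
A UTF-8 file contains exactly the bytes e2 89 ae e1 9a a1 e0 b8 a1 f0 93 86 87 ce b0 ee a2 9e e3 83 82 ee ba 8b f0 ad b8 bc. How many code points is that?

9

Byte at offset 0: 0xE2 = 11100010 → 3-byte char (#1). Advance 3.
Byte at offset 3: 0xE1 = 11100001 → 3-byte char (#2). Advance 3.
Byte at offset 6: 0xE0 = 11100000 → 3-byte char (#3). Advance 3.
Byte at offset 9: 0xF0 = 11110000 → 4-byte char (#4). Advance 4.
Byte at offset 13: 0xCE = 11001110 → 2-byte char (#5). Advance 2.
Byte at offset 15: 0xEE = 11101110 → 3-byte char (#6). Advance 3.
Byte at offset 18: 0xE3 = 11100011 → 3-byte char (#7). Advance 3.
Byte at offset 21: 0xEE = 11101110 → 3-byte char (#8). Advance 3.
Byte at offset 24: 0xF0 = 11110000 → 4-byte char (#9). Advance 4.
Reached end at offset 28 after 9 code points.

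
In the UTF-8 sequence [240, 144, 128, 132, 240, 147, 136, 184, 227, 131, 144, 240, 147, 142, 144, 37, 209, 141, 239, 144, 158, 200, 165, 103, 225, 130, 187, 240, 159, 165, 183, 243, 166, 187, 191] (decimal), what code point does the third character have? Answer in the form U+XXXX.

Offset 0: leading byte 0xF0 = 11110000 → 4-byte char #1 = F0 90 80 84.
Offset 4: leading byte 0xF0 = 11110000 → 4-byte char #2 = F0 93 88 B8.
Offset 8: leading byte 0xE3 = 11100011 → 3-byte char #3 = E3 83 90.
Leading byte 0xE3 = 11100011 matches 1110xxxx → 3-byte sequence.
Byte 1: 0xE3 = 11100011, payload 0011 (4 bits).
Byte 2: 0x83 = 10000011 (10xxxxxx ✓), payload 000011.
Byte 3: 0x90 = 10010000 (10xxxxxx ✓), payload 010000.
Concatenate: 0011000011010000 = 0x30D0 (16 bits → U+30D0).

U+30D0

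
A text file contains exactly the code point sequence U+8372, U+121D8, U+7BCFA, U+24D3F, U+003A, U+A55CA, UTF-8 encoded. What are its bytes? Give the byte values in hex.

U+8372: 3-byte form → E8 8D B2.
U+121D8: 4-byte form → F0 92 87 98.
U+7BCFA: 4-byte form → F1 BB B3 BA.
U+24D3F: 4-byte form → F0 A4 B4 BF.
U+003A: 1-byte form → 3A.
U+A55CA: 4-byte form → F2 A5 97 8A.
Concatenated (20 bytes): E8 8D B2 F0 92 87 98 F1 BB B3 BA F0 A4 B4 BF 3A F2 A5 97 8A.

E8 8D B2 F0 92 87 98 F1 BB B3 BA F0 A4 B4 BF 3A F2 A5 97 8A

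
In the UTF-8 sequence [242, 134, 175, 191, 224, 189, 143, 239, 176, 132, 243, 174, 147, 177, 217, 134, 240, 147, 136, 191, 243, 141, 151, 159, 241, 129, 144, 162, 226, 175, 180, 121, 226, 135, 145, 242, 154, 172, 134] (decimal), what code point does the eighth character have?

U+41422

Offset 0: leading byte 0xF2 = 11110010 → 4-byte char #1 = F2 86 AF BF.
Offset 4: leading byte 0xE0 = 11100000 → 3-byte char #2 = E0 BD 8F.
Offset 7: leading byte 0xEF = 11101111 → 3-byte char #3 = EF B0 84.
Offset 10: leading byte 0xF3 = 11110011 → 4-byte char #4 = F3 AE 93 B1.
Offset 14: leading byte 0xD9 = 11011001 → 2-byte char #5 = D9 86.
Offset 16: leading byte 0xF0 = 11110000 → 4-byte char #6 = F0 93 88 BF.
Offset 20: leading byte 0xF3 = 11110011 → 4-byte char #7 = F3 8D 97 9F.
Offset 24: leading byte 0xF1 = 11110001 → 4-byte char #8 = F1 81 90 A2.
Leading byte 0xF1 = 11110001 matches 11110xxx → 4-byte sequence.
Byte 1: 0xF1 = 11110001, payload 001 (3 bits).
Byte 2: 0x81 = 10000001 (10xxxxxx ✓), payload 000001.
Byte 3: 0x90 = 10010000 (10xxxxxx ✓), payload 010000.
Byte 4: 0xA2 = 10100010 (10xxxxxx ✓), payload 100010.
Concatenate: 001000001010000100010 = 0x41422 (21 bits → U+41422).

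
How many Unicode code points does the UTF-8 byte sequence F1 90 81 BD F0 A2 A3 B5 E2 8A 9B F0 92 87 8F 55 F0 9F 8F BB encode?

6

Byte at offset 0: 0xF1 = 11110001 → 4-byte char (#1). Advance 4.
Byte at offset 4: 0xF0 = 11110000 → 4-byte char (#2). Advance 4.
Byte at offset 8: 0xE2 = 11100010 → 3-byte char (#3). Advance 3.
Byte at offset 11: 0xF0 = 11110000 → 4-byte char (#4). Advance 4.
Byte at offset 15: 0x55 = 01010101 → 1-byte char (#5). Advance 1.
Byte at offset 16: 0xF0 = 11110000 → 4-byte char (#6). Advance 4.
Reached end at offset 20 after 6 code points.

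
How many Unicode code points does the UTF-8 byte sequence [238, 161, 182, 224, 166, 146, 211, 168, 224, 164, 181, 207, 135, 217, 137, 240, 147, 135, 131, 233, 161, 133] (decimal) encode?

8

Byte at offset 0: 0xEE = 11101110 → 3-byte char (#1). Advance 3.
Byte at offset 3: 0xE0 = 11100000 → 3-byte char (#2). Advance 3.
Byte at offset 6: 0xD3 = 11010011 → 2-byte char (#3). Advance 2.
Byte at offset 8: 0xE0 = 11100000 → 3-byte char (#4). Advance 3.
Byte at offset 11: 0xCF = 11001111 → 2-byte char (#5). Advance 2.
Byte at offset 13: 0xD9 = 11011001 → 2-byte char (#6). Advance 2.
Byte at offset 15: 0xF0 = 11110000 → 4-byte char (#7). Advance 4.
Byte at offset 19: 0xE9 = 11101001 → 3-byte char (#8). Advance 3.
Reached end at offset 22 after 8 code points.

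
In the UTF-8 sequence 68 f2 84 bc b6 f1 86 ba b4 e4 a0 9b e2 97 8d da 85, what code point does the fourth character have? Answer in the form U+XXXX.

U+481B

Offset 0: leading byte 0x68 = 01101000 → 1-byte char #1 = 68.
Offset 1: leading byte 0xF2 = 11110010 → 4-byte char #2 = F2 84 BC B6.
Offset 5: leading byte 0xF1 = 11110001 → 4-byte char #3 = F1 86 BA B4.
Offset 9: leading byte 0xE4 = 11100100 → 3-byte char #4 = E4 A0 9B.
Leading byte 0xE4 = 11100100 matches 1110xxxx → 3-byte sequence.
Byte 1: 0xE4 = 11100100, payload 0100 (4 bits).
Byte 2: 0xA0 = 10100000 (10xxxxxx ✓), payload 100000.
Byte 3: 0x9B = 10011011 (10xxxxxx ✓), payload 011011.
Concatenate: 0100100000011011 = 0x481B (16 bits → U+481B).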